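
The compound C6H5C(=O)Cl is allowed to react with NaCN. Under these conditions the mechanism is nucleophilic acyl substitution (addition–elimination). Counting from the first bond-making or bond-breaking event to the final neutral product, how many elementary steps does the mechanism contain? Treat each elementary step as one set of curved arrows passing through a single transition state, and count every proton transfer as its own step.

2

Step 1: Nucleophilic addition of CN⁻ to the acyl carbon breaks the π(C=O) bond and yields a tetrahedral, anionic intermediate.
Step 2: Collapse of the tetrahedral intermediate: the alkoxide oxygen pushes its lone pair back to re-form C=O while Cl⁻ leaves.
Total: 2 elementary steps.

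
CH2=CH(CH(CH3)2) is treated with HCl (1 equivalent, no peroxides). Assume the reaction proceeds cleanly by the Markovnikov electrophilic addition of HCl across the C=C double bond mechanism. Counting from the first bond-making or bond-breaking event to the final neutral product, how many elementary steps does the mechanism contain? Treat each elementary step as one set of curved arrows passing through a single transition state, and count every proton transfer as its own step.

3

Step 1: Protonation of the alkene by HCl: the π bond acts as the nucleophile and picks up H⁺, giving the more stable (Markovnikov) secondary carbocation. The H–Cl bond breaks heterolytically, releasing Cl⁻.
Step 2: Carbocation rearrangement: a 1,2-hydride shift from the adjacent isopropyl carbon converts the initially-formed secondary cation into the more stable tertiary cation.
Step 3: Cl⁻ captures the cation: a lone pair on Cl⁻ fills the empty p orbital, producing the alkyl halide product.
Total: 3 elementary steps.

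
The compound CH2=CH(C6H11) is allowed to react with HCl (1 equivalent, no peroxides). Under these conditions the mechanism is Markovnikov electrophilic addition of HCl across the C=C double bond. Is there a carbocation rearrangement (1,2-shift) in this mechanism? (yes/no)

The first-formed carbocation is secondary.
The adjacent cyclohexyl carbon already bears 2 other carbon substituents and has a hydrogen to migrate; after a 1,2-hydride shift from that carbon the positive charge sits on a tertiary centre.
Tertiary is more stable than secondary, so the shift occurs.

yes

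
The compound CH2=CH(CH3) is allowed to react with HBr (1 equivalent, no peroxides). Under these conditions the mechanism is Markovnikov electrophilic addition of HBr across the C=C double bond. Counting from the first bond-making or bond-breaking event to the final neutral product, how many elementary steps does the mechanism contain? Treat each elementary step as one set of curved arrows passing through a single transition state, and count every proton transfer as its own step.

Step 1: Protonation of the alkene by HBr: the π bond acts as the nucleophile and picks up H⁺, giving the more stable (Markovnikov) secondary carbocation. The H–Br bond breaks heterolytically, releasing Br⁻.
(No 1,2-shift: no single shift to an adjacent carbon would give a more stable cation.)
Step 2: Br⁻ captures the cation: a lone pair on Br⁻ fills the empty p orbital, producing the alkyl halide product.
Total: 2 elementary steps.

2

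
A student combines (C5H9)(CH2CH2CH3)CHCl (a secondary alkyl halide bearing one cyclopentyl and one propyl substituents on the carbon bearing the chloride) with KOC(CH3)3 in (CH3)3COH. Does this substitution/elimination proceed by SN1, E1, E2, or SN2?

E2

Conditions: a strong/bulky base with a secondary substrate bearing a β-hydrogen.
These conditions are the textbook signature of the E2 pathway.
A strong (often hindered) base removes a β-H in concert with loss of the leaving group — bimolecular elimination.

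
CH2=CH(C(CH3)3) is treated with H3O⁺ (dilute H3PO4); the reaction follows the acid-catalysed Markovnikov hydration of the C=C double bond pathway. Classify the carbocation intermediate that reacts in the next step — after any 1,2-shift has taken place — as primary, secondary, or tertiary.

tertiary

Step 1: The π electrons of the C=C bond attack a proton of H3O⁺; Markovnikov addition places the new C–H on the less-substituted alkene carbon, so the positive charge ends up on the more-substituted carbon — a secondary carbocation. H2O is released.
Step 2: A methyl group with its bonding pair migrates from the adjacent tert-butyl carbon to the cationic centre — a 1,2-methyl shift — upgrading the secondary cation to a tertiary one.
The cation rearranges from secondary to tertiary via a 1,2-methyl shift from the adjacent tert-butyl carbon; the tertiary cation is what reacts next.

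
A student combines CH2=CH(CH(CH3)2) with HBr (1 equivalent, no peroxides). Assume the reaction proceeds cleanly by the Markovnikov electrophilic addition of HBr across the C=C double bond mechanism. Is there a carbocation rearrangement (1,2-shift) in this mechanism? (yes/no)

The first-formed carbocation is secondary.
The adjacent isopropyl carbon already bears 2 other carbon substituents and has a hydrogen to migrate; after a 1,2-hydride shift from that carbon the positive charge sits on a tertiary centre.
Tertiary is more stable than secondary, so the shift occurs.

yes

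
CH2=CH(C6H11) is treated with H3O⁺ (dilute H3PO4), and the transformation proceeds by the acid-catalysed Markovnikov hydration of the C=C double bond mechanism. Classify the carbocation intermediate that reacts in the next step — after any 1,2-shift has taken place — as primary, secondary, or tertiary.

tertiary

Step 1: The π electrons of the C=C bond attack a proton of H3O⁺; Markovnikov addition places the new C–H on the less-substituted alkene carbon, so the positive charge ends up on the more-substituted carbon — a secondary carbocation. H2O is released.
Step 2: A hydride (H with its bonding pair) migrates from the adjacent cyclohexyl carbon to the cationic centre — a 1,2-hydride shift — upgrading the secondary cation to a tertiary one.
The cation rearranges from secondary to tertiary via a 1,2-hydride shift from the adjacent cyclohexyl carbon; the tertiary cation is what reacts next.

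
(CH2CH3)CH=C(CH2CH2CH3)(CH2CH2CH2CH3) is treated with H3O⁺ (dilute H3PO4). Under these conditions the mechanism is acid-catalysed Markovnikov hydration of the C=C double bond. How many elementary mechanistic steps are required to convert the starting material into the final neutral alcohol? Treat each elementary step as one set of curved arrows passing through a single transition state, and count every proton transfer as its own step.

Step 1: Protonation of the alkene by H3O⁺: the π bond acts as the nucleophile and picks up H⁺, giving the more stable (Markovnikov) tertiary carbocation. H2O is released.
(No 1,2-shift: no single shift to an adjacent carbon would give a more stable cation.)
Step 2: Water acts as the nucleophile: an oxygen lone pair bonds to the cationic carbon, giving an oxonium-ion intermediate.
Step 3: Proton transfer from the O–H of the oxonium ion to H2O completes the catalytic cycle and yields the alcohol.
Total: 3 elementary steps.

3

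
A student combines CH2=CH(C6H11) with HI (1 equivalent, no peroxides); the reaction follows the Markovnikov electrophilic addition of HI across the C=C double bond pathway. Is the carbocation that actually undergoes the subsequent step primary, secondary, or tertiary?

tertiary

Step 1: Electrophilic addition begins with the π(C=C) electrons forming a bond to the proton of HI. Following Markovnikov's rule, the resulting cation is secondary. The H–I bond breaks heterolytically, releasing I⁻.
Step 2: A hydride (H with its bonding pair) migrates from the adjacent cyclohexyl carbon to the cationic centre — a 1,2-hydride shift — upgrading the secondary cation to a tertiary one.
The cation rearranges from secondary to tertiary via a 1,2-hydride shift from the adjacent cyclohexyl carbon; the tertiary cation is what reacts next.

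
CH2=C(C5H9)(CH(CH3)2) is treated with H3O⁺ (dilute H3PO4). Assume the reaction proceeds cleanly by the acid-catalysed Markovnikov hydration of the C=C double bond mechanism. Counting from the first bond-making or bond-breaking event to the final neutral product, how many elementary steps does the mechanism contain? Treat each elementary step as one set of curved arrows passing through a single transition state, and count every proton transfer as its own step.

3

Step 1: Electrophilic addition begins with the π(C=C) electrons forming a bond to the proton of H3O⁺. Following Markovnikov's rule, the resulting cation is tertiary. H2O is released.
(No 1,2-shift: no single shift to an adjacent carbon would give a more stable cation.)
Step 2: A lone pair on the oxygen of H2O attacks the carbocation, forming a C–O bond and an oxonium ion (a protonated alcohol).
Step 3: Proton transfer from the O–H of the oxonium ion to H2O completes the catalytic cycle and yields the alcohol.
Total: 3 elementary steps.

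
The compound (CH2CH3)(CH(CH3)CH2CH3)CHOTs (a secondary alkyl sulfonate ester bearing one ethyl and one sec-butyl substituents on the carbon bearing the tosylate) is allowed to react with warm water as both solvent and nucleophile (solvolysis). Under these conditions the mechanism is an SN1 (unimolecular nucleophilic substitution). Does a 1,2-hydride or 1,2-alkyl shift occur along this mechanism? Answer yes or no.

yes

The first-formed carbocation is secondary.
The adjacent sec-butyl carbon already bears 2 other carbon substituents and has a hydrogen to migrate; after a 1,2-hydride shift from that carbon the positive charge sits on a tertiary centre.
Tertiary is more stable than secondary, so the shift occurs.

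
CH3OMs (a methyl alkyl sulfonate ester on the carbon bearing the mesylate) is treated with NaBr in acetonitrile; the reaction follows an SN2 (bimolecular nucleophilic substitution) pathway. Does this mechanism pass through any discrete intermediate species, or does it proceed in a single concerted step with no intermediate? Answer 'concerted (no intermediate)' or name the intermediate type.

concerted (no intermediate)

The bromide nucleophile donates a lone pair from Br to the α-carbon in a backside attack; simultaneously the C–O σ-bond breaks and both of its electrons leave with MsO⁻. One concerted step with inversion of configuration.
All bond changes occur in one transition state; no discrete intermediate is formed.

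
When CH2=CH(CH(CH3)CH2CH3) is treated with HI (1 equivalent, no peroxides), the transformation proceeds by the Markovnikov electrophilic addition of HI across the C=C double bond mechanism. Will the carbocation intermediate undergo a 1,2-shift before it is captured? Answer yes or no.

yes

The first-formed carbocation is secondary.
The adjacent sec-butyl carbon already bears 2 other carbon substituents and has a hydrogen to migrate; after a 1,2-hydride shift from that carbon the positive charge sits on a tertiary centre.
Tertiary is more stable than secondary, so the shift occurs.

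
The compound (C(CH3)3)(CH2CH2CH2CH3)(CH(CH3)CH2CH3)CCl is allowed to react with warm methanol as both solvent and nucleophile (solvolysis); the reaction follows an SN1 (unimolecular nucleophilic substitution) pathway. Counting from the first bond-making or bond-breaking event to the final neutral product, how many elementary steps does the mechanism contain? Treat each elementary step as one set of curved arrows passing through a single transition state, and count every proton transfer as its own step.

3

Step 1: Ionisation: the C–Cl σ-bond cleaves heterolytically; both bonding electrons depart with Cl⁻, leaving a tertiary carbocation at the α-carbon.
(No 1,2-shift: no single shift to an adjacent carbon would give a more stable cation.)
Step 2: CH3OH donates an oxygen lone pair into the empty p orbital of the cation, giving a protonated ether (an oxonium ion).
Step 3: Deprotonation of the oxonium oxygen by solvent methanol yields the neutral ether.
Total: 3 elementary steps.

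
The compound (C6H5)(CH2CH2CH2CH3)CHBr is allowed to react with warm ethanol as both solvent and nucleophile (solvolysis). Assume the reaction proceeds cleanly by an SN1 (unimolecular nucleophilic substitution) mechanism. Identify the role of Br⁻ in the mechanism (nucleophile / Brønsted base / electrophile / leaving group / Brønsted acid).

leaving group

Step 1: Ionisation: the C–Br σ-bond cleaves heterolytically; both bonding electrons depart with Br⁻, leaving a secondary carbocation at the α-carbon.
Br⁻ departs with both electrons of the breaking σ-bond — that is the definition of a leaving group.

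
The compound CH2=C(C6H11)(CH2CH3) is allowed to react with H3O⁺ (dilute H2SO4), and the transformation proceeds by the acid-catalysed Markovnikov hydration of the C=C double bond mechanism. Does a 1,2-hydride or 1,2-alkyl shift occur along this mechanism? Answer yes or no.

no

The first-formed carbocation is tertiary.
No single 1,2-shift to an adjacent carbon would produce a more-substituted cation than the one already present, so no rearrangement occurs.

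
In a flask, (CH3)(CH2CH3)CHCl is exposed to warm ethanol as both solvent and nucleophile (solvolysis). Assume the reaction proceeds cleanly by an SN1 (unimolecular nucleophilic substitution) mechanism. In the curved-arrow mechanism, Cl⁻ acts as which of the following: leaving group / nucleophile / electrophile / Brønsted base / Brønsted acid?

Step 1: Unassisted departure of Cl⁻ (taking the C–Cl bonding pair) generates a secondary carbocation.
Cl⁻ departs with both electrons of the breaking σ-bond — that is the definition of a leaving group.

leaving group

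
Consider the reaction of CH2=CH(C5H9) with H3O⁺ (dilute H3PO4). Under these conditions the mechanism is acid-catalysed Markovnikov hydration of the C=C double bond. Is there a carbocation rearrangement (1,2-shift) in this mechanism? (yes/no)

yes

The first-formed carbocation is secondary.
The adjacent cyclopentyl carbon already bears 2 other carbon substituents and has a hydrogen to migrate; after a 1,2-hydride shift from that carbon the positive charge sits on a tertiary centre.
Tertiary is more stable than secondary, so the shift occurs.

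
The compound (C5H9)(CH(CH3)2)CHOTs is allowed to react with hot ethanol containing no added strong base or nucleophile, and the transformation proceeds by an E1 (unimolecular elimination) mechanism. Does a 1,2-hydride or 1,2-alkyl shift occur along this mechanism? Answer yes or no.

yes

The first-formed carbocation is secondary.
The adjacent cyclopentyl carbon already bears 2 other carbon substituents and has a hydrogen to migrate; after a 1,2-hydride shift from that carbon the positive charge sits on a tertiary centre.
Tertiary is more stable than secondary, so the shift occurs.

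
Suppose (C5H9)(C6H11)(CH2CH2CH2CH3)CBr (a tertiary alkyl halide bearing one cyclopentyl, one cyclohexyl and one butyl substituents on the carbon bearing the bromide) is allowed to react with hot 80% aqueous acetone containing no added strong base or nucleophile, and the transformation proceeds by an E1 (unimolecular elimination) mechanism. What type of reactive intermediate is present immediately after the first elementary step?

tertiary carbocation

Step 1: Unassisted departure of Br⁻ (taking the C–Br bonding pair) generates a tertiary carbocation.
After step 1 the species present is a tertiary carbocation.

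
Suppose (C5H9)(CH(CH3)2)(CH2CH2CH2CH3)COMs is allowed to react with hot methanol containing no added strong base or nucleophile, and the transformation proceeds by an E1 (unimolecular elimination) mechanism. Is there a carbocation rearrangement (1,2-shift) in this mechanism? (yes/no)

The first-formed carbocation is tertiary.
No single 1,2-shift to an adjacent carbon would produce a more-substituted cation than the one already present, so no rearrangement occurs.

no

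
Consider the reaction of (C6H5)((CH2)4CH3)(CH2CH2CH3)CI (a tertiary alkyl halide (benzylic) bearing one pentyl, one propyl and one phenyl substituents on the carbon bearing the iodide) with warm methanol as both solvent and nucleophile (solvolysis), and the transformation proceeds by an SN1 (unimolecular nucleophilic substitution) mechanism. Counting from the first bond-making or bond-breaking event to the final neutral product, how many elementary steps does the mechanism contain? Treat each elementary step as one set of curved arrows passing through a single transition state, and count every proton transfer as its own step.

Step 1: Rate-determining heterolysis of the C–I bond gives I⁻ and a tertiary carbocation.
(No 1,2-shift: no single shift to an adjacent carbon would give a more stable cation.)
Step 2: Nucleophilic capture: the oxygen of CH3OH bonds to the cationic carbon, producing an oxonium-ion intermediate.
Step 3: A second solvent molecule removes the proton on oxygen, giving the neutral ether product.
Total: 3 elementary steps.

3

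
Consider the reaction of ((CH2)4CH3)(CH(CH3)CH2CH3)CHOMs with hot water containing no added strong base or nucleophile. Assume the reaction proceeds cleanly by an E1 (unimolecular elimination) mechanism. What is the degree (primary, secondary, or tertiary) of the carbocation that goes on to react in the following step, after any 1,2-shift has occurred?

Step 1: Rate-determining heterolysis of the C–O bond gives MsO⁻ and a secondary carbocation.
Step 2: Carbocation rearrangement: a 1,2-hydride shift from the adjacent sec-butyl carbon converts the initially-formed secondary cation into the more stable tertiary cation.
The cation rearranges from secondary to tertiary via a 1,2-hydride shift from the adjacent sec-butyl carbon; the tertiary cation is what reacts next.

tertiary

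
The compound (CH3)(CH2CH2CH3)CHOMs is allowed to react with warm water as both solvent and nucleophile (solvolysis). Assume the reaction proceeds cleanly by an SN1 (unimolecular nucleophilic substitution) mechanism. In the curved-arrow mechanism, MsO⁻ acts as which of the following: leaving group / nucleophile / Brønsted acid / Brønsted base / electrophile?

leaving group

Step 1: The C–O bond breaks with both electrons going to the mesylate; MsO⁻ leaves and a secondary carbocation remains.
MsO⁻ departs with both electrons of the breaking σ-bond — that is the definition of a leaving group.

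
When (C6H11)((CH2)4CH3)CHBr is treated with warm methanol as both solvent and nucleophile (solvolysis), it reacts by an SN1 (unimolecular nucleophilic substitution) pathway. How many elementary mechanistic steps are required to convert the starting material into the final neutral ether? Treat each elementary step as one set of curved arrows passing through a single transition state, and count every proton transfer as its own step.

Step 1: Rate-determining heterolysis of the C–Br bond gives Br⁻ and a secondary carbocation.
Step 2: Carbocation rearrangement: a 1,2-hydride shift from the adjacent cyclohexyl carbon converts the initially-formed secondary cation into the more stable tertiary cation.
Step 3: A lone pair on the oxygen of CH3OH attacks the carbocation, forming a new C–O σ-bond and an oxonium ion.
Step 4: A second solvent molecule removes the proton on oxygen, giving the neutral ether product.
Total: 4 elementary steps.

4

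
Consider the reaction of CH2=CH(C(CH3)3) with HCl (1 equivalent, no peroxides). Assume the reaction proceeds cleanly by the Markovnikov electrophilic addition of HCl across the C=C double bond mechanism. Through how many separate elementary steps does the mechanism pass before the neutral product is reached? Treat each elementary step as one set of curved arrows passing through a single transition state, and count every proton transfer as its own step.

3

Step 1: The π electrons of the C=C bond attack a proton of HCl; Markovnikov addition places the new C–H on the less-substituted alkene carbon, so the positive charge ends up on the more-substituted carbon — a secondary carbocation. The H–Cl bond breaks heterolytically, releasing Cl⁻.
Step 2: Carbocation rearrangement: a 1,2-methyl shift from the adjacent tert-butyl carbon converts the initially-formed secondary cation into the more stable tertiary cation.
Step 3: Cl⁻ captures the cation: a lone pair on Cl⁻ fills the empty p orbital, producing the alkyl halide product.
Total: 3 elementary steps.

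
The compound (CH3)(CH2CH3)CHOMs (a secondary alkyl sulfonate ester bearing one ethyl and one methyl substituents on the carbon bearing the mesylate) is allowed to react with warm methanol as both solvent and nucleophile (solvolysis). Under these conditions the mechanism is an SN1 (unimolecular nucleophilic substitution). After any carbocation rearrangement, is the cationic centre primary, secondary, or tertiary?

Step 1: Unassisted departure of MsO⁻ (taking the C–O bonding pair) generates a secondary carbocation.
No single 1,2-shift to an adjacent carbon would give a more-substituted cation, so no rearrangement occurs.

secondary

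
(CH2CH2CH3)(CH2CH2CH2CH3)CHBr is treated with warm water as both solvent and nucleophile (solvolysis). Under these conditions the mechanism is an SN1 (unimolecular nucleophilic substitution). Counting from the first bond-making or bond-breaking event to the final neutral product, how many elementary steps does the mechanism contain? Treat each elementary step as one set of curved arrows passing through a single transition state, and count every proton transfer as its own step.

Step 1: Unassisted departure of Br⁻ (taking the C–Br bonding pair) generates a secondary carbocation.
(No 1,2-shift: no single shift to an adjacent carbon would give a more stable cation.)
Step 2: A lone pair on the oxygen of H2O attacks the carbocation, forming a new C–O σ-bond and an oxonium ion.
Step 3: Proton transfer from the O–H of the oxonium ion to a solvent molecule delivers the neutral alcohol.
Total: 3 elementary steps.

3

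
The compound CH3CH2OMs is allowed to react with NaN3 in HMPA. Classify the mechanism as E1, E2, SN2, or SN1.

Conditions: a primary substrate with a strong nucleophile in the polar aprotic solvent HMPA.
These conditions are the textbook signature of the SN2 pathway.
An unhindered substrate with a strong nucleophile in a polar aprotic solvent favours one-step backside displacement.

SN2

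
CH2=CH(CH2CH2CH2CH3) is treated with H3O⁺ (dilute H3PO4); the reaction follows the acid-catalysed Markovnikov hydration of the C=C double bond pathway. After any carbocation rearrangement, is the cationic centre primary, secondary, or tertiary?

Step 1: Protonation of the alkene by H3O⁺: the π bond acts as the nucleophile and picks up H⁺, giving the more stable (Markovnikov) secondary carbocation. H2O is released.
No single 1,2-shift to an adjacent carbon would give a more-substituted cation, so no rearrangement occurs.

secondary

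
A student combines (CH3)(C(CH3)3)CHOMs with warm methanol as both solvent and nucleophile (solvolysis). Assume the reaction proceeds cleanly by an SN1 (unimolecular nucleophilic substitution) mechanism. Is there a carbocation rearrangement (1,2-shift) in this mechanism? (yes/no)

The first-formed carbocation is secondary.
The adjacent tert-butyl carbon has no hydrogen but bears methyl groups; migration of one methyl with its bonding pair (a 1,2-methyl shift) places the charge on a tertiary centre.
Tertiary is more stable than secondary, so the shift occurs.

yes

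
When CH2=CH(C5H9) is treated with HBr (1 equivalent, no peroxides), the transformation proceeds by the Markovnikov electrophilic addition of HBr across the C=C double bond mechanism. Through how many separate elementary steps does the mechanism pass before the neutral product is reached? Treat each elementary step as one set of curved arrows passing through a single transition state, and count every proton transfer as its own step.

3

Step 1: Protonation of the alkene by HBr: the π bond acts as the nucleophile and picks up H⁺, giving the more stable (Markovnikov) secondary carbocation. The H–Br bond breaks heterolytically, releasing Br⁻.
Step 2: A hydride (H with its bonding pair) migrates from the adjacent cyclopentyl carbon to the cationic centre — a 1,2-hydride shift — upgrading the secondary cation to a tertiary one.
Step 3: Nucleophilic attack by Br⁻ on the carbocation completes the addition, giving R–Br.
Total: 3 elementary steps.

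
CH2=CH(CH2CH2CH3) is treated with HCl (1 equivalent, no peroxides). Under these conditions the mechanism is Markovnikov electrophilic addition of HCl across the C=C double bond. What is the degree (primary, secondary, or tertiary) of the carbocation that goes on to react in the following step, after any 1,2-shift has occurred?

secondary

Step 1: The π electrons of the C=C bond attack a proton of HCl; Markovnikov addition places the new C–H on the less-substituted alkene carbon, so the positive charge ends up on the more-substituted carbon — a secondary carbocation. The H–Cl bond breaks heterolytically, releasing Cl⁻.
No single 1,2-shift to an adjacent carbon would give a more-substituted cation, so no rearrangement occurs.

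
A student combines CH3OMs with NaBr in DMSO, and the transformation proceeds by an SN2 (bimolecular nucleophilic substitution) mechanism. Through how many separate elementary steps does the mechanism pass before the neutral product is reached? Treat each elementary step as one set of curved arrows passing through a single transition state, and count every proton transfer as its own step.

1

Step 1: The bromide nucleophile donates a lone pair from Br to the α-carbon in a backside attack; simultaneously the C–O σ-bond breaks and both of its electrons leave with MsO⁻. One concerted step with inversion of configuration.
Total: 1 elementary step.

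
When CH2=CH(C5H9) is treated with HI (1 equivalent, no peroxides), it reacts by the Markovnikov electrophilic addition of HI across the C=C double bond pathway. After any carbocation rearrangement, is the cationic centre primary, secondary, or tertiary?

Step 1: The π electrons of the C=C bond attack a proton of HI; Markovnikov addition places the new C–H on the less-substituted alkene carbon, so the positive charge ends up on the more-substituted carbon — a secondary carbocation. The H–I bond breaks heterolytically, releasing I⁻.
Step 2: A hydride (H with its bonding pair) migrates from the adjacent cyclopentyl carbon to the cationic centre — a 1,2-hydride shift — upgrading the secondary cation to a tertiary one.
The cation rearranges from secondary to tertiary via a 1,2-hydride shift from the adjacent cyclopentyl carbon; the tertiary cation is what reacts next.

tertiary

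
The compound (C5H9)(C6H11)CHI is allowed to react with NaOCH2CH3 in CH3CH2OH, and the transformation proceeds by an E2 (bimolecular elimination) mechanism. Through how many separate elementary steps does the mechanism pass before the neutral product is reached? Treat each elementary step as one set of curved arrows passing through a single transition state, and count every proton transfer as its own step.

1

Step 1: In one step, CH3CH2O⁻ pulls off a β-proton, the C–I bond cleaves, and a C=C double bond forms between the α- and β-carbons (E2, anti elimination).
Total: 1 elementary step.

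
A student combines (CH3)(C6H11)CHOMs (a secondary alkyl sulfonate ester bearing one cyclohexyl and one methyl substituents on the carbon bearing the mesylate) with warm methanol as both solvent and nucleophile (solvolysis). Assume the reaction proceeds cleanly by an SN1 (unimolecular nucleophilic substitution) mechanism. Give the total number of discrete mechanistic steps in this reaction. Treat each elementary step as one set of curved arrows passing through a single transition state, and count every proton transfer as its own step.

4

Step 1: Rate-determining heterolysis of the C–O bond gives MsO⁻ and a secondary carbocation.
Step 2: A hydride (H with its bonding pair) migrates from the adjacent cyclohexyl carbon to the cationic centre — a 1,2-hydride shift — upgrading the secondary cation to a tertiary one.
Step 3: CH3OH donates an oxygen lone pair into the empty p orbital of the cation, giving a protonated ether (an oxonium ion).
Step 4: Deprotonation of the oxonium oxygen by solvent methanol yields the neutral ether.
Total: 4 elementary steps.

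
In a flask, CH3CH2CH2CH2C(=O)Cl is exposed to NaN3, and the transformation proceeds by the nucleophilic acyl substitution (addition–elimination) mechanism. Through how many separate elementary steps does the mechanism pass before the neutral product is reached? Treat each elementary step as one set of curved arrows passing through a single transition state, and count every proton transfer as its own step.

2

Step 1: Nucleophilic addition of N3⁻ to the acyl carbon breaks the π(C=O) bond and yields a tetrahedral, anionic intermediate.
Step 2: An oxygen lone pair re-forms the C=O π bond as the C–Cl σ-bond breaks; Cl⁻ is expelled.
Total: 2 elementary steps.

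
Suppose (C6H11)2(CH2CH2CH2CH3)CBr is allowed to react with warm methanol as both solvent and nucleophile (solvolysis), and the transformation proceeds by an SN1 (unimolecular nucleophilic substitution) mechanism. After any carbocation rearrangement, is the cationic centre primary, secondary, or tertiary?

tertiary

Step 1: The C–Br bond breaks with both electrons going to the bromide; Br⁻ leaves and a tertiary carbocation remains.
No single 1,2-shift to an adjacent carbon would give a more-substituted cation, so no rearrangement occurs.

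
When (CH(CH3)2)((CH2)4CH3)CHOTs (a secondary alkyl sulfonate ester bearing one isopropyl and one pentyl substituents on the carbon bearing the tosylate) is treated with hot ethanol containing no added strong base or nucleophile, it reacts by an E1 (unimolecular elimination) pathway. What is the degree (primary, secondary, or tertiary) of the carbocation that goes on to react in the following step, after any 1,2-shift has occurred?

Step 1: The C–O bond breaks with both electrons going to the tosylate; TsO⁻ leaves and a secondary carbocation remains.
Step 2: A 1,2-hydride shift from the adjacent isopropyl carbon moves the positive charge from the secondary centre to an adjacent carbon, generating a more stable tertiary carbocation.
The cation rearranges from secondary to tertiary via a 1,2-hydride shift from the adjacent isopropyl carbon; the tertiary cation is what reacts next.

tertiary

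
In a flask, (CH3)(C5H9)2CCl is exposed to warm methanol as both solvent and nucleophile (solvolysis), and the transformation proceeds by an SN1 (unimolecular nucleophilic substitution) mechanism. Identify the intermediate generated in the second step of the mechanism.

Step 1: The C–Cl bond breaks with both electrons going to the chloride; Cl⁻ leaves and a tertiary carbocation remains.
Step 2: Nucleophilic capture: the oxygen of CH3OH bonds to the cationic carbon, producing an oxonium-ion intermediate.
After step 2 the species present is an oxonium ion.

oxonium ion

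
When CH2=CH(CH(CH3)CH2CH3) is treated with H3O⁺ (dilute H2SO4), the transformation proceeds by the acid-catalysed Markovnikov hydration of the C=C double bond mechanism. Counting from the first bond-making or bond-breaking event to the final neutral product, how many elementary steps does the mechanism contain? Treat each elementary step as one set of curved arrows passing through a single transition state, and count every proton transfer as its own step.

4

Step 1: Protonation of the alkene by H3O⁺: the π bond acts as the nucleophile and picks up H⁺, giving the more stable (Markovnikov) secondary carbocation. H2O is released.
Step 2: Carbocation rearrangement: a 1,2-hydride shift from the adjacent sec-butyl carbon converts the initially-formed secondary cation into the more stable tertiary cation.
Step 3: A lone pair on the oxygen of H2O attacks the carbocation, forming a C–O bond and an oxonium ion (a protonated alcohol).
Step 4: Deprotonation of the oxonium ion by a water molecule delivers the neutral alcohol and regenerates the acid catalyst.
Total: 4 elementary steps.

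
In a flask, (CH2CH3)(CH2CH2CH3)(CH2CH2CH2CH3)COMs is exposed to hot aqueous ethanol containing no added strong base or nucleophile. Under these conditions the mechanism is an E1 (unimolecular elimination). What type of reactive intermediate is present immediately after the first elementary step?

tertiary carbocation

Step 1: Unassisted departure of MsO⁻ (taking the C–O bonding pair) generates a tertiary carbocation.
After step 1 the species present is a tertiary carbocation.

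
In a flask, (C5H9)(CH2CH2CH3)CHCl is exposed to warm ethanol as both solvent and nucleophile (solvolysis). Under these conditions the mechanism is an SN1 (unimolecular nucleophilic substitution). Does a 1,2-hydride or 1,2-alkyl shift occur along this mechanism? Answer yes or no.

yes

The first-formed carbocation is secondary.
The adjacent cyclopentyl carbon already bears 2 other carbon substituents and has a hydrogen to migrate; after a 1,2-hydride shift from that carbon the positive charge sits on a tertiary centre.
Tertiary is more stable than secondary, so the shift occurs.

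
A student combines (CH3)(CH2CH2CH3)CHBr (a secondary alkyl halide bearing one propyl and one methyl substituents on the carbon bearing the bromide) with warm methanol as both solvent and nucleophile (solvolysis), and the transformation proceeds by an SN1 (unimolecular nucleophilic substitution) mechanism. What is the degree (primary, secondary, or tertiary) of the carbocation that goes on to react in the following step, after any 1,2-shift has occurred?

secondary

Step 1: Rate-determining heterolysis of the C–Br bond gives Br⁻ and a secondary carbocation.
No single 1,2-shift to an adjacent carbon would give a more-substituted cation, so no rearrangement occurs.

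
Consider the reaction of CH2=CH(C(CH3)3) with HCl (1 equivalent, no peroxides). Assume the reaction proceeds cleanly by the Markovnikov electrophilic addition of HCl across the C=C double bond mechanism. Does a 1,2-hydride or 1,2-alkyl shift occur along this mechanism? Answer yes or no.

The first-formed carbocation is secondary.
The adjacent tert-butyl carbon has no hydrogen but bears methyl groups; migration of one methyl with its bonding pair (a 1,2-methyl shift) places the charge on a tertiary centre.
Tertiary is more stable than secondary, so the shift occurs.

yes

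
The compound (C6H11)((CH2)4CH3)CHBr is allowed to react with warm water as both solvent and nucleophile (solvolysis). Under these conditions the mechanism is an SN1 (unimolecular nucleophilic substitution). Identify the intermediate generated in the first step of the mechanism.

secondary carbocation

Step 1: Ionisation: the C–Br σ-bond cleaves heterolytically; both bonding electrons depart with Br⁻, leaving a secondary carbocation at the α-carbon.
After step 1 the species present is a secondary carbocation.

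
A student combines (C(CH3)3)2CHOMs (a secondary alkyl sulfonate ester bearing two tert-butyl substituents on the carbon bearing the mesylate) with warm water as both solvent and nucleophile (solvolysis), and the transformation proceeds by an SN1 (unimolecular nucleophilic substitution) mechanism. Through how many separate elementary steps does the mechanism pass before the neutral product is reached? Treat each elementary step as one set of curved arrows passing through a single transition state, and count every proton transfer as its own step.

Step 1: Rate-determining heterolysis of the C–O bond gives MsO⁻ and a secondary carbocation.
Step 2: Carbocation rearrangement: a 1,2-methyl shift from the adjacent tert-butyl carbon converts the initially-formed secondary cation into the more stable tertiary cation.
Step 3: Nucleophilic capture: the oxygen of H2O bonds to the cationic carbon, producing an oxonium-ion intermediate.
Step 4: Deprotonation of the oxonium oxygen by solvent water yields the neutral alcohol.
Total: 4 elementary steps.

4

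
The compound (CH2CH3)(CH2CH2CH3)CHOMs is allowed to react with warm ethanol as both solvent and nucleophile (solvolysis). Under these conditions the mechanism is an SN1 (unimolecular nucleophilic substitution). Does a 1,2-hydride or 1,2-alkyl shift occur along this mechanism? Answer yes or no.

The first-formed carbocation is secondary.
No single 1,2-shift to an adjacent carbon would produce a more-substituted cation than the one already present, so no rearrangement occurs.

no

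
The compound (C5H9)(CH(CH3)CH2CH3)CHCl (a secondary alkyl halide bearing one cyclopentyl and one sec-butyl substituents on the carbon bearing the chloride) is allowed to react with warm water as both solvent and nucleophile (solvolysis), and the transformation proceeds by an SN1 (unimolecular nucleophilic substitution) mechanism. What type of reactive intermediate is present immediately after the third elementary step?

oxonium ion

Step 1: The C–Cl bond breaks with both electrons going to the chloride; Cl⁻ leaves and a secondary carbocation remains.
Step 2: A hydride (H with its bonding pair) migrates from the adjacent cyclopentyl carbon to the cationic centre — a 1,2-hydride shift — upgrading the secondary cation to a tertiary one.
Step 3: Nucleophilic capture: the oxygen of H2O bonds to the cationic carbon, producing an oxonium-ion intermediate.
After step 3 the species present is an oxonium ion.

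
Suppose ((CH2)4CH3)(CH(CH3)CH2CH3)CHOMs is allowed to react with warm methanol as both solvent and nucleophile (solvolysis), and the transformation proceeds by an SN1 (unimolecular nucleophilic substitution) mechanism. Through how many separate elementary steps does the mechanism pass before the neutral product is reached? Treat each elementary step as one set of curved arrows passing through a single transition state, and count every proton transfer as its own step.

Step 1: Rate-determining heterolysis of the C–O bond gives MsO⁻ and a secondary carbocation.
Step 2: A hydride (H with its bonding pair) migrates from the adjacent sec-butyl carbon to the cationic centre — a 1,2-hydride shift — upgrading the secondary cation to a tertiary one.
Step 3: CH3OH donates an oxygen lone pair into the empty p orbital of the cation, giving a protonated ether (an oxonium ion).
Step 4: Proton transfer from the O–H of the oxonium ion to a solvent molecule delivers the neutral ether.
Total: 4 elementary steps.

4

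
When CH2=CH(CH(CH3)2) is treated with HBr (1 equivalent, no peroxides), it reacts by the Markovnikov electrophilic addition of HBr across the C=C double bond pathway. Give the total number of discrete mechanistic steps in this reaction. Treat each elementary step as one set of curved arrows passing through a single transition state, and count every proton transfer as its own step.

Step 1: Electrophilic addition begins with the π(C=C) electrons forming a bond to the proton of HBr. Following Markovnikov's rule, the resulting cation is secondary. The H–Br bond breaks heterolytically, releasing Br⁻.
Step 2: Carbocation rearrangement: a 1,2-hydride shift from the adjacent isopropyl carbon converts the initially-formed secondary cation into the more stable tertiary cation.
Step 3: The Br⁻ anion donates a lone pair to the carbocation, forming the new C–Br σ-bond and giving the neutral alkyl halide.
Total: 3 elementary steps.

3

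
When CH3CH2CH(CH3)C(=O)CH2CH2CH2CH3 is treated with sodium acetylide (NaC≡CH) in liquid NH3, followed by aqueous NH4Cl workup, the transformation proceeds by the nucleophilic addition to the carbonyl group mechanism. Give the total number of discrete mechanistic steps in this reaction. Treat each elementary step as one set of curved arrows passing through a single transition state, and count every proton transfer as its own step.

Step 1: HC≡C⁻ attacks the sp² carbonyl carbon; the C=O π bond breaks and the electrons end up as a lone pair on the alkoxide oxygen of the tetrahedral intermediate.
Step 2: On aqueous NH4Cl workup the alkoxide oxygen is protonated, giving a propargyl alcohol.
Total: 2 elementary steps.

2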